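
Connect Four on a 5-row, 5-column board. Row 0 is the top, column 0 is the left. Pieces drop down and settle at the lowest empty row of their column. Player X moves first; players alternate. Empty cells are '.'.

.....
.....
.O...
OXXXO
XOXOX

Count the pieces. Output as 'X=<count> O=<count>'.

X=6 O=5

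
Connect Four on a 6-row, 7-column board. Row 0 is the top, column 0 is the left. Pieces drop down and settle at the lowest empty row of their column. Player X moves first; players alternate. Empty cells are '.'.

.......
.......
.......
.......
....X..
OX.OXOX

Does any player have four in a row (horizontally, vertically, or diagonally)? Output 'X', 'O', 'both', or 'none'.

none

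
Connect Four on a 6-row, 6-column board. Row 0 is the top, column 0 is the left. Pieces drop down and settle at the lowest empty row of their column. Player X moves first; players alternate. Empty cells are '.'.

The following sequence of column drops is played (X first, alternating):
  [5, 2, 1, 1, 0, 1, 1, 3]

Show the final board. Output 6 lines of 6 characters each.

Move 1: X drops in col 5, lands at row 5
Move 2: O drops in col 2, lands at row 5
Move 3: X drops in col 1, lands at row 5
Move 4: O drops in col 1, lands at row 4
Move 5: X drops in col 0, lands at row 5
Move 6: O drops in col 1, lands at row 3
Move 7: X drops in col 1, lands at row 2
Move 8: O drops in col 3, lands at row 5

Answer: ......
......
.X....
.O....
.O....
XXOO.X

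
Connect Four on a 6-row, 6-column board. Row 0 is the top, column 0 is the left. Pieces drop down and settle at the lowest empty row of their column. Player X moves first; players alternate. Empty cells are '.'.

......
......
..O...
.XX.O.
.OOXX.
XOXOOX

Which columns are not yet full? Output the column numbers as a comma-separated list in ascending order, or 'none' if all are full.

Answer: 0,1,2,3,4,5

Derivation:
col 0: top cell = '.' → open
col 1: top cell = '.' → open
col 2: top cell = '.' → open
col 3: top cell = '.' → open
col 4: top cell = '.' → open
col 5: top cell = '.' → open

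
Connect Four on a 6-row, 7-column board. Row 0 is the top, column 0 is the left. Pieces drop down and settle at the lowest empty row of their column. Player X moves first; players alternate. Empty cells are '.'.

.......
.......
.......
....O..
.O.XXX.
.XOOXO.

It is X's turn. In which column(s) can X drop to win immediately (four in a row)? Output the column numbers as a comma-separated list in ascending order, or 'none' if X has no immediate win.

col 0: drop X → no win
col 1: drop X → no win
col 2: drop X → WIN!
col 3: drop X → no win
col 4: drop X → no win
col 5: drop X → no win
col 6: drop X → no win

Answer: 2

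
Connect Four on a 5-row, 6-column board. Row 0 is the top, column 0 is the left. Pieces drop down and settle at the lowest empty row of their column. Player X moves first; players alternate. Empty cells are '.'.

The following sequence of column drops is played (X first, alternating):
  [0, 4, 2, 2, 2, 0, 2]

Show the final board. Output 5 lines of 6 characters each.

Answer: ......
..X...
..X...
O.O...
X.X.O.

Derivation:
Move 1: X drops in col 0, lands at row 4
Move 2: O drops in col 4, lands at row 4
Move 3: X drops in col 2, lands at row 4
Move 4: O drops in col 2, lands at row 3
Move 5: X drops in col 2, lands at row 2
Move 6: O drops in col 0, lands at row 3
Move 7: X drops in col 2, lands at row 1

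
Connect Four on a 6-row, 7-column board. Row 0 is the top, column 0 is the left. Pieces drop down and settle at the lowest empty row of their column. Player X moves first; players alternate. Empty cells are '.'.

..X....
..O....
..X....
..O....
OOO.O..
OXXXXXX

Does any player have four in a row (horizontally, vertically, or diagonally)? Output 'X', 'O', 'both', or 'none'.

X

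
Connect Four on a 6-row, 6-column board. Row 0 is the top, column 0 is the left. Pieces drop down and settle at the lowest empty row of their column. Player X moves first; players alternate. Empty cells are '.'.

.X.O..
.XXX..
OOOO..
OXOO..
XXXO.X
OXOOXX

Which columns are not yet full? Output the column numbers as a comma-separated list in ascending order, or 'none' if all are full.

Answer: 0,2,4,5

Derivation:
col 0: top cell = '.' → open
col 1: top cell = 'X' → FULL
col 2: top cell = '.' → open
col 3: top cell = 'O' → FULL
col 4: top cell = '.' → open
col 5: top cell = '.' → open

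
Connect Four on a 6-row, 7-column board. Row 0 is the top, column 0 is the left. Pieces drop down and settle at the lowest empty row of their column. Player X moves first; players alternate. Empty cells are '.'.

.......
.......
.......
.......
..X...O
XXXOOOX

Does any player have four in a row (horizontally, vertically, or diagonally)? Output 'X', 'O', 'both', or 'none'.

none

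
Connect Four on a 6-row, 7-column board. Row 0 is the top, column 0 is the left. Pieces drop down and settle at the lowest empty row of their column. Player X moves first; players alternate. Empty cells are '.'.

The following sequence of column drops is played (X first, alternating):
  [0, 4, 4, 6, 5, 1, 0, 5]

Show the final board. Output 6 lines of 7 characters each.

Answer: .......
.......
.......
.......
X...XO.
XO..OXO

Derivation:
Move 1: X drops in col 0, lands at row 5
Move 2: O drops in col 4, lands at row 5
Move 3: X drops in col 4, lands at row 4
Move 4: O drops in col 6, lands at row 5
Move 5: X drops in col 5, lands at row 5
Move 6: O drops in col 1, lands at row 5
Move 7: X drops in col 0, lands at row 4
Move 8: O drops in col 5, lands at row 4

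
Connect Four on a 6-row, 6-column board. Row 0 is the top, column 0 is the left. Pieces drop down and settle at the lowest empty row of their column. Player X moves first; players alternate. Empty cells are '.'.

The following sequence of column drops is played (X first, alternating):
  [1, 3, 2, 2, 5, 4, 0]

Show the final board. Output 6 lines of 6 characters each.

Answer: ......
......
......
......
..O...
XXXOOX

Derivation:
Move 1: X drops in col 1, lands at row 5
Move 2: O drops in col 3, lands at row 5
Move 3: X drops in col 2, lands at row 5
Move 4: O drops in col 2, lands at row 4
Move 5: X drops in col 5, lands at row 5
Move 6: O drops in col 4, lands at row 5
Move 7: X drops in col 0, lands at row 5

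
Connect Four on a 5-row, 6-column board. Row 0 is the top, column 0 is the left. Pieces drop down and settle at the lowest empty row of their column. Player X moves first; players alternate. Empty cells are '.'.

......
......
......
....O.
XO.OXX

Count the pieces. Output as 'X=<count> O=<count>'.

X=3 O=3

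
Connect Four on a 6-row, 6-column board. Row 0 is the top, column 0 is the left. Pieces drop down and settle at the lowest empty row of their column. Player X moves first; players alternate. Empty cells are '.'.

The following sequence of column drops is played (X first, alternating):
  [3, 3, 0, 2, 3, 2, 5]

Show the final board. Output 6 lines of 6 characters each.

Move 1: X drops in col 3, lands at row 5
Move 2: O drops in col 3, lands at row 4
Move 3: X drops in col 0, lands at row 5
Move 4: O drops in col 2, lands at row 5
Move 5: X drops in col 3, lands at row 3
Move 6: O drops in col 2, lands at row 4
Move 7: X drops in col 5, lands at row 5

Answer: ......
......
......
...X..
..OO..
X.OX.X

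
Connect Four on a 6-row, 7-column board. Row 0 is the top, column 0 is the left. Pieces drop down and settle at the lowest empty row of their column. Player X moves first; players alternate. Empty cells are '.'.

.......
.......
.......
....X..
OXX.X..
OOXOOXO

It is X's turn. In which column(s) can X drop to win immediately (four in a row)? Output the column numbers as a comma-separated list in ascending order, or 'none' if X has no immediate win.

col 0: drop X → no win
col 1: drop X → no win
col 2: drop X → no win
col 3: drop X → WIN!
col 4: drop X → no win
col 5: drop X → no win
col 6: drop X → no win

Answer: 3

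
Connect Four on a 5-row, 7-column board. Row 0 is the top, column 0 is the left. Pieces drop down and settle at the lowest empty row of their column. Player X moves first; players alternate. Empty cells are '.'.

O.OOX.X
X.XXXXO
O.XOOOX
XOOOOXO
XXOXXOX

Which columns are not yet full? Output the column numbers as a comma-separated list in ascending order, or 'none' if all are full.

col 0: top cell = 'O' → FULL
col 1: top cell = '.' → open
col 2: top cell = 'O' → FULL
col 3: top cell = 'O' → FULL
col 4: top cell = 'X' → FULL
col 5: top cell = '.' → open
col 6: top cell = 'X' → FULL

Answer: 1,5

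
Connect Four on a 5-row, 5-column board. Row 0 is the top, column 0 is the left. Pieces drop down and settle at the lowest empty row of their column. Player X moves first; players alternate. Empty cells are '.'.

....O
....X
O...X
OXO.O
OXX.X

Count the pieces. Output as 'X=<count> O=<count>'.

X=6 O=6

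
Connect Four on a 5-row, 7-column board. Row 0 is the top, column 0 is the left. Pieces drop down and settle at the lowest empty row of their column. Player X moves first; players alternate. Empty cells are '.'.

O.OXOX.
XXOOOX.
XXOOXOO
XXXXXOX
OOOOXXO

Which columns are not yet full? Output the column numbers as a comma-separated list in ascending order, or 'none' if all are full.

Answer: 1,6

Derivation:
col 0: top cell = 'O' → FULL
col 1: top cell = '.' → open
col 2: top cell = 'O' → FULL
col 3: top cell = 'X' → FULL
col 4: top cell = 'O' → FULL
col 5: top cell = 'X' → FULL
col 6: top cell = '.' → open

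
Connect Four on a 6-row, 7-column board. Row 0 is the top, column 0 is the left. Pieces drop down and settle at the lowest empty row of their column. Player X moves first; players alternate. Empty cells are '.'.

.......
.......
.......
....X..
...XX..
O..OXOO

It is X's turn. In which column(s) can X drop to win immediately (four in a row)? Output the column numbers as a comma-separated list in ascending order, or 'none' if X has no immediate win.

Answer: 4

Derivation:
col 0: drop X → no win
col 1: drop X → no win
col 2: drop X → no win
col 3: drop X → no win
col 4: drop X → WIN!
col 5: drop X → no win
col 6: drop X → no win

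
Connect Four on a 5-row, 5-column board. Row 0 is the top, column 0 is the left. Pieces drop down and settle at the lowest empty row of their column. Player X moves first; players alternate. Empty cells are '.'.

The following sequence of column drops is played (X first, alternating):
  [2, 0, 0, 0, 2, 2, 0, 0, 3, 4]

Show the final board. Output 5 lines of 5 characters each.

Move 1: X drops in col 2, lands at row 4
Move 2: O drops in col 0, lands at row 4
Move 3: X drops in col 0, lands at row 3
Move 4: O drops in col 0, lands at row 2
Move 5: X drops in col 2, lands at row 3
Move 6: O drops in col 2, lands at row 2
Move 7: X drops in col 0, lands at row 1
Move 8: O drops in col 0, lands at row 0
Move 9: X drops in col 3, lands at row 4
Move 10: O drops in col 4, lands at row 4

Answer: O....
X....
O.O..
X.X..
O.XXO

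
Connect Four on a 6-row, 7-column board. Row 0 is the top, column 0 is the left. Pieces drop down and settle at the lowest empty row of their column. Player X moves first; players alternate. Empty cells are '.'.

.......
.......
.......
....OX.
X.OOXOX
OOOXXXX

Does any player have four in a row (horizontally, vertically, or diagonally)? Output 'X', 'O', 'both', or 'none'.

X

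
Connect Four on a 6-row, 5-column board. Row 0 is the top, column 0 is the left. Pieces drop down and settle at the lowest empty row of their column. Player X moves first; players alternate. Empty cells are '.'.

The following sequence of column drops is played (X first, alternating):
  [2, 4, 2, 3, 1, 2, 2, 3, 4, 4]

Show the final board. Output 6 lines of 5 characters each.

Move 1: X drops in col 2, lands at row 5
Move 2: O drops in col 4, lands at row 5
Move 3: X drops in col 2, lands at row 4
Move 4: O drops in col 3, lands at row 5
Move 5: X drops in col 1, lands at row 5
Move 6: O drops in col 2, lands at row 3
Move 7: X drops in col 2, lands at row 2
Move 8: O drops in col 3, lands at row 4
Move 9: X drops in col 4, lands at row 4
Move 10: O drops in col 4, lands at row 3

Answer: .....
.....
..X..
..O.O
..XOX
.XXOO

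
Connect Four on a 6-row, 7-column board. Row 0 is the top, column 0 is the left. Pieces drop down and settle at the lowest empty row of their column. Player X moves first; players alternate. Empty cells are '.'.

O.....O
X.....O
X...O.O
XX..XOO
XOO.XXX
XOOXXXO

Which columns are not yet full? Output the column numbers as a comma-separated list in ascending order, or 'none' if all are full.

Answer: 1,2,3,4,5

Derivation:
col 0: top cell = 'O' → FULL
col 1: top cell = '.' → open
col 2: top cell = '.' → open
col 3: top cell = '.' → open
col 4: top cell = '.' → open
col 5: top cell = '.' → open
col 6: top cell = 'O' → FULL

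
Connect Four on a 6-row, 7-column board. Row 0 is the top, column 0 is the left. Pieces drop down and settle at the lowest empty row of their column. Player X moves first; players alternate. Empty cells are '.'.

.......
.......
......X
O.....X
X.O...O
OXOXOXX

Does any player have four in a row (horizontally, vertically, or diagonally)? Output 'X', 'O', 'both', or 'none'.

none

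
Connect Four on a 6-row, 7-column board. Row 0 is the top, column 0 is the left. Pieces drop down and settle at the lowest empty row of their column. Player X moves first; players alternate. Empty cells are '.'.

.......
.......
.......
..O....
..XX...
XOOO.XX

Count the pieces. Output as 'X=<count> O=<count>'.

X=5 O=4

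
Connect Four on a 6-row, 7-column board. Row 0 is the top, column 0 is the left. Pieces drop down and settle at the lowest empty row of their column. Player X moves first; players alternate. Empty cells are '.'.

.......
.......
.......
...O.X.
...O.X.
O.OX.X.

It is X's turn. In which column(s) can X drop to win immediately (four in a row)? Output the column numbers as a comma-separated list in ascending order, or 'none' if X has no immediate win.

col 0: drop X → no win
col 1: drop X → no win
col 2: drop X → no win
col 3: drop X → no win
col 4: drop X → no win
col 5: drop X → WIN!
col 6: drop X → no win

Answer: 5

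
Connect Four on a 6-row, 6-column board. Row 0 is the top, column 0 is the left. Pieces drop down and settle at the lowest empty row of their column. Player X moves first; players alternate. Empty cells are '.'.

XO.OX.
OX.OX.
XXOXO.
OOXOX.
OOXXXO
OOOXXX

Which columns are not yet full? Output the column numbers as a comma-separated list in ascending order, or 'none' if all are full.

col 0: top cell = 'X' → FULL
col 1: top cell = 'O' → FULL
col 2: top cell = '.' → open
col 3: top cell = 'O' → FULL
col 4: top cell = 'X' → FULL
col 5: top cell = '.' → open

Answer: 2,5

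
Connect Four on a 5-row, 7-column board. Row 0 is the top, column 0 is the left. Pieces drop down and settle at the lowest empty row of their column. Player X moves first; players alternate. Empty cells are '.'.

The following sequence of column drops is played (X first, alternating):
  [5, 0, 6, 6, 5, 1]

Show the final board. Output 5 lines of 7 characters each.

Answer: .......
.......
.......
.....XO
OO...XX

Derivation:
Move 1: X drops in col 5, lands at row 4
Move 2: O drops in col 0, lands at row 4
Move 3: X drops in col 6, lands at row 4
Move 4: O drops in col 6, lands at row 3
Move 5: X drops in col 5, lands at row 3
Move 6: O drops in col 1, lands at row 4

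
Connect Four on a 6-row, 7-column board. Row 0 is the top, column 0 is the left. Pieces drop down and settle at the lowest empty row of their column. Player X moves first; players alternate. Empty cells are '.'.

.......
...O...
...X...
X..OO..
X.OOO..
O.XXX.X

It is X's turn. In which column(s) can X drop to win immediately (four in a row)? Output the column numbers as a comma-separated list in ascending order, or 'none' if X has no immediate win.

col 0: drop X → no win
col 1: drop X → WIN!
col 2: drop X → no win
col 3: drop X → no win
col 4: drop X → no win
col 5: drop X → WIN!
col 6: drop X → no win

Answer: 1,5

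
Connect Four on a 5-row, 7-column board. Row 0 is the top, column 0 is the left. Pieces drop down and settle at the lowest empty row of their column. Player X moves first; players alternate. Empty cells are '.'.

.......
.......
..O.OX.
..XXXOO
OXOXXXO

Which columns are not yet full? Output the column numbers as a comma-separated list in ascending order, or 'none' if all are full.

Answer: 0,1,2,3,4,5,6

Derivation:
col 0: top cell = '.' → open
col 1: top cell = '.' → open
col 2: top cell = '.' → open
col 3: top cell = '.' → open
col 4: top cell = '.' → open
col 5: top cell = '.' → open
col 6: top cell = '.' → open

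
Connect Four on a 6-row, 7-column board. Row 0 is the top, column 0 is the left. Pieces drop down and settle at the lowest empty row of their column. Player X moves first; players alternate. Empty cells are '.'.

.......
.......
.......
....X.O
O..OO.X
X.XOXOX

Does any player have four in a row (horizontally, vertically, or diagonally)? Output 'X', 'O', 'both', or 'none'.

none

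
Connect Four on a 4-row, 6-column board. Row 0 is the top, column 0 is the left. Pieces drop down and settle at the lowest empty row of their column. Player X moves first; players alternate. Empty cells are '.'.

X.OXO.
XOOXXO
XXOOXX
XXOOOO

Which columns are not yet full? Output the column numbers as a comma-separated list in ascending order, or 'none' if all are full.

Answer: 1,5

Derivation:
col 0: top cell = 'X' → FULL
col 1: top cell = '.' → open
col 2: top cell = 'O' → FULL
col 3: top cell = 'X' → FULL
col 4: top cell = 'O' → FULL
col 5: top cell = '.' → open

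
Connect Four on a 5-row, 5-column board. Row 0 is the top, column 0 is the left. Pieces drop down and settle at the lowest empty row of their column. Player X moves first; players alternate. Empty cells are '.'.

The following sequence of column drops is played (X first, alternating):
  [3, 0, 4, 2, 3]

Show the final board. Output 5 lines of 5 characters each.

Move 1: X drops in col 3, lands at row 4
Move 2: O drops in col 0, lands at row 4
Move 3: X drops in col 4, lands at row 4
Move 4: O drops in col 2, lands at row 4
Move 5: X drops in col 3, lands at row 3

Answer: .....
.....
.....
...X.
O.OXX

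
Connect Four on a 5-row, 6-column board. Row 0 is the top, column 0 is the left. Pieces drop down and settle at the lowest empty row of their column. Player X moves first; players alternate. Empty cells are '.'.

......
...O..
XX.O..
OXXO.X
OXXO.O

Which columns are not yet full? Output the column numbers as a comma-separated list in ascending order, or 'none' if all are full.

col 0: top cell = '.' → open
col 1: top cell = '.' → open
col 2: top cell = '.' → open
col 3: top cell = '.' → open
col 4: top cell = '.' → open
col 5: top cell = '.' → open

Answer: 0,1,2,3,4,5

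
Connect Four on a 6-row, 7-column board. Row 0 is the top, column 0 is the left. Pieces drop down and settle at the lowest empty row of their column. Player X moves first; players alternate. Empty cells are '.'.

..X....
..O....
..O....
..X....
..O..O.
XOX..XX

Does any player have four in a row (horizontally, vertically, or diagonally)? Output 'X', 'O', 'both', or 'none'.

none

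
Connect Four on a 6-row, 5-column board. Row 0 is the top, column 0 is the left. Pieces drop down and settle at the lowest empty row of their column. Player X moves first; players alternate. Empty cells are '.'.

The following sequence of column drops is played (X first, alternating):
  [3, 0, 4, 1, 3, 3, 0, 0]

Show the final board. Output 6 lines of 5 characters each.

Move 1: X drops in col 3, lands at row 5
Move 2: O drops in col 0, lands at row 5
Move 3: X drops in col 4, lands at row 5
Move 4: O drops in col 1, lands at row 5
Move 5: X drops in col 3, lands at row 4
Move 6: O drops in col 3, lands at row 3
Move 7: X drops in col 0, lands at row 4
Move 8: O drops in col 0, lands at row 3

Answer: .....
.....
.....
O..O.
X..X.
OO.XX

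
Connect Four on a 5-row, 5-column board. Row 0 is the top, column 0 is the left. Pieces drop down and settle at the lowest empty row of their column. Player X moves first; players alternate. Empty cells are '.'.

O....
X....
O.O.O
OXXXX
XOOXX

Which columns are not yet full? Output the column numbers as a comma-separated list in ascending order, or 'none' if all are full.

col 0: top cell = 'O' → FULL
col 1: top cell = '.' → open
col 2: top cell = '.' → open
col 3: top cell = '.' → open
col 4: top cell = '.' → open

Answer: 1,2,3,4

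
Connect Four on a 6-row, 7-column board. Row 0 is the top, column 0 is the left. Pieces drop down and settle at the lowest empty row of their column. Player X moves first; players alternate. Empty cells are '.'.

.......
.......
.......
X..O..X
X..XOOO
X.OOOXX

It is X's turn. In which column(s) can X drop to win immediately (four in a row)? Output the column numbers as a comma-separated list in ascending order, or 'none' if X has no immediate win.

Answer: 0

Derivation:
col 0: drop X → WIN!
col 1: drop X → no win
col 2: drop X → no win
col 3: drop X → no win
col 4: drop X → no win
col 5: drop X → no win
col 6: drop X → no win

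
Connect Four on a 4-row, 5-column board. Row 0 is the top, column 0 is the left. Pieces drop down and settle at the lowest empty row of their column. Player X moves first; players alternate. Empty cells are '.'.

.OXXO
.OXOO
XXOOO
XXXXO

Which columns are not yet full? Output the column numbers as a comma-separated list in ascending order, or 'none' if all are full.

col 0: top cell = '.' → open
col 1: top cell = 'O' → FULL
col 2: top cell = 'X' → FULL
col 3: top cell = 'X' → FULL
col 4: top cell = 'O' → FULL

Answer: 0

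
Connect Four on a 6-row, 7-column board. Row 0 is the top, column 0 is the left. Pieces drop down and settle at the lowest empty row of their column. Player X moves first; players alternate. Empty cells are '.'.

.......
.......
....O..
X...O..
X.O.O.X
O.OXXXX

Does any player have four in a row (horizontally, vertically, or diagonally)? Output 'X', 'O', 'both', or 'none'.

X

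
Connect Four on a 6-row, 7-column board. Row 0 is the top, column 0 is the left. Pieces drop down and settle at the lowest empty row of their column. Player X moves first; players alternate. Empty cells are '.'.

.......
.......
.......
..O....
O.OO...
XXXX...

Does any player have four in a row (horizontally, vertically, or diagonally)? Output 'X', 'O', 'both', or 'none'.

X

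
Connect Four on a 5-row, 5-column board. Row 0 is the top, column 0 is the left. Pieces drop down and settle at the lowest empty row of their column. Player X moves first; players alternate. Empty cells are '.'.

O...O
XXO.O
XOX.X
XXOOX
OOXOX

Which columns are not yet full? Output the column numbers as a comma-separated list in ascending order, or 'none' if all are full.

col 0: top cell = 'O' → FULL
col 1: top cell = '.' → open
col 2: top cell = '.' → open
col 3: top cell = '.' → open
col 4: top cell = 'O' → FULL

Answer: 1,2,3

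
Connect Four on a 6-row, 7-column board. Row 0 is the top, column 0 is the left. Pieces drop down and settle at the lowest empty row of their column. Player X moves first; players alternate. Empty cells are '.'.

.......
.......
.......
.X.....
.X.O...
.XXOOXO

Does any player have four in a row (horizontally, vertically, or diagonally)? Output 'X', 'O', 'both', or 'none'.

none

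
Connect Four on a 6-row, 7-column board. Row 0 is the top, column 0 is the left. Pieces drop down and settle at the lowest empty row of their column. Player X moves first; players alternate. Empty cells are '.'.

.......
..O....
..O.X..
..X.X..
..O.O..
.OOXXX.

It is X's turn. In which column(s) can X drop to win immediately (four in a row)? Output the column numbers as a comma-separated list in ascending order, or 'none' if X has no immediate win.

Answer: 6

Derivation:
col 0: drop X → no win
col 1: drop X → no win
col 2: drop X → no win
col 3: drop X → no win
col 4: drop X → no win
col 5: drop X → no win
col 6: drop X → WIN!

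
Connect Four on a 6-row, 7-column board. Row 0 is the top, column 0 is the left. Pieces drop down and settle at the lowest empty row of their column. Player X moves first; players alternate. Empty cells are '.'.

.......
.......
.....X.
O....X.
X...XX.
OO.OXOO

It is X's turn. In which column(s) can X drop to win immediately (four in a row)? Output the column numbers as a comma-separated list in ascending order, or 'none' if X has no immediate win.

col 0: drop X → no win
col 1: drop X → no win
col 2: drop X → no win
col 3: drop X → no win
col 4: drop X → no win
col 5: drop X → WIN!
col 6: drop X → no win

Answer: 5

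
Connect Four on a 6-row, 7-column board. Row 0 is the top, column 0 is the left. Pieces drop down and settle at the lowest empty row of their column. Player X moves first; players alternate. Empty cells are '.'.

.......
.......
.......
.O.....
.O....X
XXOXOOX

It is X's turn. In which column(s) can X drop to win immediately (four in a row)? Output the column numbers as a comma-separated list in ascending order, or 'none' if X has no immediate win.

col 0: drop X → no win
col 1: drop X → no win
col 2: drop X → no win
col 3: drop X → no win
col 4: drop X → no win
col 5: drop X → no win
col 6: drop X → no win

Answer: none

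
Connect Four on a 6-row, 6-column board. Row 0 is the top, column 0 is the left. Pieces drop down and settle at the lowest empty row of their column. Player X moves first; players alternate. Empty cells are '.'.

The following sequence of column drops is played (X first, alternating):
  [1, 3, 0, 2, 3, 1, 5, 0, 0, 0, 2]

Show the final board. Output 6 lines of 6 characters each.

Move 1: X drops in col 1, lands at row 5
Move 2: O drops in col 3, lands at row 5
Move 3: X drops in col 0, lands at row 5
Move 4: O drops in col 2, lands at row 5
Move 5: X drops in col 3, lands at row 4
Move 6: O drops in col 1, lands at row 4
Move 7: X drops in col 5, lands at row 5
Move 8: O drops in col 0, lands at row 4
Move 9: X drops in col 0, lands at row 3
Move 10: O drops in col 0, lands at row 2
Move 11: X drops in col 2, lands at row 4

Answer: ......
......
O.....
X.....
OOXX..
XXOO.X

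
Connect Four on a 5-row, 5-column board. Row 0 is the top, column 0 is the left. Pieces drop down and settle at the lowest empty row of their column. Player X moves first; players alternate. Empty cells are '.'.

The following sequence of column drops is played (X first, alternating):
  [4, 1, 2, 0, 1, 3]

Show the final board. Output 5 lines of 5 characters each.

Answer: .....
.....
.....
.X...
OOXOX

Derivation:
Move 1: X drops in col 4, lands at row 4
Move 2: O drops in col 1, lands at row 4
Move 3: X drops in col 2, lands at row 4
Move 4: O drops in col 0, lands at row 4
Move 5: X drops in col 1, lands at row 3
Move 6: O drops in col 3, lands at row 4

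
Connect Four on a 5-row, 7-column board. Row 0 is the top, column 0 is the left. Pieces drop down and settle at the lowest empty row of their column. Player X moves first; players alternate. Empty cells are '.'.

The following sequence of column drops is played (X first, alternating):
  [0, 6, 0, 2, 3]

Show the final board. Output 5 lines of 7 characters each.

Answer: .......
.......
.......
X......
X.OX..O

Derivation:
Move 1: X drops in col 0, lands at row 4
Move 2: O drops in col 6, lands at row 4
Move 3: X drops in col 0, lands at row 3
Move 4: O drops in col 2, lands at row 4
Move 5: X drops in col 3, lands at row 4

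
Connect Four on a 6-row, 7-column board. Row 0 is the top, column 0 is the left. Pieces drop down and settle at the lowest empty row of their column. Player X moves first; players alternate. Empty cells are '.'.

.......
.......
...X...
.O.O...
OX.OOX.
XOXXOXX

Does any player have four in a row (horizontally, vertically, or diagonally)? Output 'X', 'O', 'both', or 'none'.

none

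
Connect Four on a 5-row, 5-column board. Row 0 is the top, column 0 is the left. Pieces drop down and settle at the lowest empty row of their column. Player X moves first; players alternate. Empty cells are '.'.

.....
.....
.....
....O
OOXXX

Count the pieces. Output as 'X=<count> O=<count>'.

X=3 O=3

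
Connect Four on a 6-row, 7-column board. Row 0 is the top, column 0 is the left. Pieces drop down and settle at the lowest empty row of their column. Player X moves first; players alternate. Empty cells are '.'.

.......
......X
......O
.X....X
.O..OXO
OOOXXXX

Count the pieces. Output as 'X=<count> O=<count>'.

X=8 O=7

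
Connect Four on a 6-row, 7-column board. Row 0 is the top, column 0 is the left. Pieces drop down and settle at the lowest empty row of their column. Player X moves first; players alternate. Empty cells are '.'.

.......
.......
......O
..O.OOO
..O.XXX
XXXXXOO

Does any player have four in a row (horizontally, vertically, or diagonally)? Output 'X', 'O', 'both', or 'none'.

X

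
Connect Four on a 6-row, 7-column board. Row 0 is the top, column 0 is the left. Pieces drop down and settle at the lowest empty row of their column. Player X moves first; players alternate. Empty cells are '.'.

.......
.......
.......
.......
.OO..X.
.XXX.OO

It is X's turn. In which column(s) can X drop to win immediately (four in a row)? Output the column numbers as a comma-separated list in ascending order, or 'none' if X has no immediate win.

col 0: drop X → WIN!
col 1: drop X → no win
col 2: drop X → no win
col 3: drop X → no win
col 4: drop X → WIN!
col 5: drop X → no win
col 6: drop X → no win

Answer: 0,4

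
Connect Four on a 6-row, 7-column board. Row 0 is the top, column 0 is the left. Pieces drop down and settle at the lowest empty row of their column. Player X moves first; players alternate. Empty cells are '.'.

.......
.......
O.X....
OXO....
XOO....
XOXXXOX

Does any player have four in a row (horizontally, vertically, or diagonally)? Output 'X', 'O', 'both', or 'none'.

none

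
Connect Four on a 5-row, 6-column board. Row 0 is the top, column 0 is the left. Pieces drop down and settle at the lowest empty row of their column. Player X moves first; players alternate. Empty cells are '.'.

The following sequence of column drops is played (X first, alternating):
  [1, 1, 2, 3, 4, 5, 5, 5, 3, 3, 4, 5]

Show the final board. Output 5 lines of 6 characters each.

Answer: ......
.....O
...O.O
.O.XXX
.XXOXO

Derivation:
Move 1: X drops in col 1, lands at row 4
Move 2: O drops in col 1, lands at row 3
Move 3: X drops in col 2, lands at row 4
Move 4: O drops in col 3, lands at row 4
Move 5: X drops in col 4, lands at row 4
Move 6: O drops in col 5, lands at row 4
Move 7: X drops in col 5, lands at row 3
Move 8: O drops in col 5, lands at row 2
Move 9: X drops in col 3, lands at row 3
Move 10: O drops in col 3, lands at row 2
Move 11: X drops in col 4, lands at row 3
Move 12: O drops in col 5, lands at row 1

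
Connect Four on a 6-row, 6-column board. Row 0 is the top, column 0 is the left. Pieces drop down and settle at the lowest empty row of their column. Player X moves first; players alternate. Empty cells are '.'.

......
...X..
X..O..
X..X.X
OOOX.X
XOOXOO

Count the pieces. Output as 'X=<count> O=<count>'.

X=9 O=8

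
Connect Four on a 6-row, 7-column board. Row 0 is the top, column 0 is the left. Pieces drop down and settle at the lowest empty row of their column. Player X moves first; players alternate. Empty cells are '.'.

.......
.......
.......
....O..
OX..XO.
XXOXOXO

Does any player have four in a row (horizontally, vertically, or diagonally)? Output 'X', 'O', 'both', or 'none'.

none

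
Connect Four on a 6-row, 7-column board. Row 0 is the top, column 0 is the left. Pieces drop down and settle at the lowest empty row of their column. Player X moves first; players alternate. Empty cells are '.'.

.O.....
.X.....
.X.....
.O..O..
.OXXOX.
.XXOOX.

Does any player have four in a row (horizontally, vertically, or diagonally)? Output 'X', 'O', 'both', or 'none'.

none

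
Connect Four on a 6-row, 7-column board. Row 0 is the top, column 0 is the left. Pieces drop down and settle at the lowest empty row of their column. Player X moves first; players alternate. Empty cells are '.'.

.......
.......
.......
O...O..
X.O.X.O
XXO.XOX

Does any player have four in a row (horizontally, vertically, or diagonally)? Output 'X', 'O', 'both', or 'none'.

none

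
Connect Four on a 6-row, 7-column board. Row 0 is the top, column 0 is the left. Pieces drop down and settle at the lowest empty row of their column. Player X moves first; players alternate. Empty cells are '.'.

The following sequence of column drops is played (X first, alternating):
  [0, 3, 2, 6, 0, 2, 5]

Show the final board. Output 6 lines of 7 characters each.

Move 1: X drops in col 0, lands at row 5
Move 2: O drops in col 3, lands at row 5
Move 3: X drops in col 2, lands at row 5
Move 4: O drops in col 6, lands at row 5
Move 5: X drops in col 0, lands at row 4
Move 6: O drops in col 2, lands at row 4
Move 7: X drops in col 5, lands at row 5

Answer: .......
.......
.......
.......
X.O....
X.XO.XO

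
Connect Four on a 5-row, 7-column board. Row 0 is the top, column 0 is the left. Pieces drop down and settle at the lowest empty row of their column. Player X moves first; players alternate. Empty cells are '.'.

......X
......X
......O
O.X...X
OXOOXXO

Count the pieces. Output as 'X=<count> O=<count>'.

X=7 O=6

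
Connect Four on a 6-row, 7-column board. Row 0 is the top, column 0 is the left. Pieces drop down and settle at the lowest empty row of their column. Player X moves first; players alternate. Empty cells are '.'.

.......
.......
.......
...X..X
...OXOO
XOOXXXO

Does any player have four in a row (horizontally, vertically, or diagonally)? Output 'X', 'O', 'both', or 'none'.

none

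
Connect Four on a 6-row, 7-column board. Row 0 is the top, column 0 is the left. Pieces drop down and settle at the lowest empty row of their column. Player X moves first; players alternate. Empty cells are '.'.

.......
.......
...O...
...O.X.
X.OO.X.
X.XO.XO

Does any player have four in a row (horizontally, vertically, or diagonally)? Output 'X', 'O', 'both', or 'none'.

O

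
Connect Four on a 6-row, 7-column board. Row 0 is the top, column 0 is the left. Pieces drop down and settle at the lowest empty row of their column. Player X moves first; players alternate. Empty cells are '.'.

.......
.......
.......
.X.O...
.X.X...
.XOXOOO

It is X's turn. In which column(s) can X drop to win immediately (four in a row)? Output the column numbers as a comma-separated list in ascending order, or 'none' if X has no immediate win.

col 0: drop X → no win
col 1: drop X → WIN!
col 2: drop X → no win
col 3: drop X → no win
col 4: drop X → no win
col 5: drop X → no win
col 6: drop X → no win

Answer: 1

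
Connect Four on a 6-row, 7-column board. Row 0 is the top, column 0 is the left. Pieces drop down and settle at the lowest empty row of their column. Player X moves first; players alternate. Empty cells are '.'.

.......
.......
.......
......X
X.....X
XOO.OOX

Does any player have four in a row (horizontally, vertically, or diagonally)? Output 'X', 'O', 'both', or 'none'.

none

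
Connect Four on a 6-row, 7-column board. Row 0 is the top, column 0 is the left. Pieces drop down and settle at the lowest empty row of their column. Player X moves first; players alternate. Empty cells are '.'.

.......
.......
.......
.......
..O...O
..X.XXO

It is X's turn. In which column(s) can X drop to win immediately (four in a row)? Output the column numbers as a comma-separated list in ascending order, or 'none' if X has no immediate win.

Answer: 3

Derivation:
col 0: drop X → no win
col 1: drop X → no win
col 2: drop X → no win
col 3: drop X → WIN!
col 4: drop X → no win
col 5: drop X → no win
col 6: drop X → no win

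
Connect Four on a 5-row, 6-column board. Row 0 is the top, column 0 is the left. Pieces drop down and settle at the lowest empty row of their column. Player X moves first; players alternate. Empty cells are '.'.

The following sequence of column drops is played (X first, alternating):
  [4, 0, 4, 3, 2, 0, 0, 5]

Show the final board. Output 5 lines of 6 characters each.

Answer: ......
......
X.....
O...X.
O.XOXO

Derivation:
Move 1: X drops in col 4, lands at row 4
Move 2: O drops in col 0, lands at row 4
Move 3: X drops in col 4, lands at row 3
Move 4: O drops in col 3, lands at row 4
Move 5: X drops in col 2, lands at row 4
Move 6: O drops in col 0, lands at row 3
Move 7: X drops in col 0, lands at row 2
Move 8: O drops in col 5, lands at row 4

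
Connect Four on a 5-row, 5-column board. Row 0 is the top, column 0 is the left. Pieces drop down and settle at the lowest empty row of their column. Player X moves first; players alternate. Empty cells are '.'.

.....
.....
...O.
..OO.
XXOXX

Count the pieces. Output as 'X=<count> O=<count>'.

X=4 O=4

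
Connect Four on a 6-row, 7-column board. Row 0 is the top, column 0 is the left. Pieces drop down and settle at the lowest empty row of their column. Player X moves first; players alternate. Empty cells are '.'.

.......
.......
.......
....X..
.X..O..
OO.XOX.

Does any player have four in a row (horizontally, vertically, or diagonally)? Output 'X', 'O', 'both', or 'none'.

none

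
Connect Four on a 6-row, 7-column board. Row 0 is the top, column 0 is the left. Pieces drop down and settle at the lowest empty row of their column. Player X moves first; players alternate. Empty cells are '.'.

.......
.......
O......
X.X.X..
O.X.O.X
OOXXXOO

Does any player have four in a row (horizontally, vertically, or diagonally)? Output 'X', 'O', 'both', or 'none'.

none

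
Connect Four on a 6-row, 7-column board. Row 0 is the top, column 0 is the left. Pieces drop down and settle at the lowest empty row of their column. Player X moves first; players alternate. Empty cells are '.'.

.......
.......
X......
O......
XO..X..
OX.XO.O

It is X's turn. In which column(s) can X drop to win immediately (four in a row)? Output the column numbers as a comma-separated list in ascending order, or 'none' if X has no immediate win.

col 0: drop X → no win
col 1: drop X → no win
col 2: drop X → no win
col 3: drop X → no win
col 4: drop X → no win
col 5: drop X → no win
col 6: drop X → no win

Answer: none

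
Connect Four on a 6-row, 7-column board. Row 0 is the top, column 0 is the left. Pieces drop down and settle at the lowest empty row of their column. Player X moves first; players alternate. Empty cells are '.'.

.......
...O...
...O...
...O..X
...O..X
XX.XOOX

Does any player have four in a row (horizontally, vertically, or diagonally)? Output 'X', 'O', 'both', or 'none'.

O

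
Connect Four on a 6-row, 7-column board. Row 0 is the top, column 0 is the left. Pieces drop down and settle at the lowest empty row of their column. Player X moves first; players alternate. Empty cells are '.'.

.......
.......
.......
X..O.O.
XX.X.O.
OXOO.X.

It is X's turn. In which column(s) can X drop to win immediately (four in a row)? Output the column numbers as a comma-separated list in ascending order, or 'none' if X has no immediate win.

col 0: drop X → no win
col 1: drop X → no win
col 2: drop X → WIN!
col 3: drop X → no win
col 4: drop X → no win
col 5: drop X → no win
col 6: drop X → no win

Answer: 2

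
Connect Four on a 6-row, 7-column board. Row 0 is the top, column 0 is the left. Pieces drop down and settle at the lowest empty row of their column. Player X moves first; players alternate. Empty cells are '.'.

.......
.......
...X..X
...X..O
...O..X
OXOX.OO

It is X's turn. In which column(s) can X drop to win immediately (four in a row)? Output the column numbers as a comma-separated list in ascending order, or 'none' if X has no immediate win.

Answer: none

Derivation:
col 0: drop X → no win
col 1: drop X → no win
col 2: drop X → no win
col 3: drop X → no win
col 4: drop X → no win
col 5: drop X → no win
col 6: drop X → no win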